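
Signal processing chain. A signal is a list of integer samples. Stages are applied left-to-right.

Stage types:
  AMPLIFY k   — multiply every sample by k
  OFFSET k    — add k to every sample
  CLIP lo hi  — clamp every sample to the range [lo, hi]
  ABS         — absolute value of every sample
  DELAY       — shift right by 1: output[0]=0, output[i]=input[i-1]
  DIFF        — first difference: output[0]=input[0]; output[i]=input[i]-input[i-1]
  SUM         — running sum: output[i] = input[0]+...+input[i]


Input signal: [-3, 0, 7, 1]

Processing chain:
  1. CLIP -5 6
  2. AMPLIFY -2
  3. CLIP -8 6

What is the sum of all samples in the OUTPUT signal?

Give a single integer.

Input: [-3, 0, 7, 1]
Stage 1 (CLIP -5 6): clip(-3,-5,6)=-3, clip(0,-5,6)=0, clip(7,-5,6)=6, clip(1,-5,6)=1 -> [-3, 0, 6, 1]
Stage 2 (AMPLIFY -2): -3*-2=6, 0*-2=0, 6*-2=-12, 1*-2=-2 -> [6, 0, -12, -2]
Stage 3 (CLIP -8 6): clip(6,-8,6)=6, clip(0,-8,6)=0, clip(-12,-8,6)=-8, clip(-2,-8,6)=-2 -> [6, 0, -8, -2]
Output sum: -4

Answer: -4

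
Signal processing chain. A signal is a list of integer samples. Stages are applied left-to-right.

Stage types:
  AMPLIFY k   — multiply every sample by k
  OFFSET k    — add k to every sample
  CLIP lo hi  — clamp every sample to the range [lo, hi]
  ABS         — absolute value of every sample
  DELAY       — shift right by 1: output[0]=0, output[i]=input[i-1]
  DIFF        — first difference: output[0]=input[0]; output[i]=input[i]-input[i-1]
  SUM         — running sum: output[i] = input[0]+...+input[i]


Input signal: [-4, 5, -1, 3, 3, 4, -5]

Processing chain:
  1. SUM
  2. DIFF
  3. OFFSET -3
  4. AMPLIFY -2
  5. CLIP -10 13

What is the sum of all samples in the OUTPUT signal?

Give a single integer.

Answer: 28

Derivation:
Input: [-4, 5, -1, 3, 3, 4, -5]
Stage 1 (SUM): sum[0..0]=-4, sum[0..1]=1, sum[0..2]=0, sum[0..3]=3, sum[0..4]=6, sum[0..5]=10, sum[0..6]=5 -> [-4, 1, 0, 3, 6, 10, 5]
Stage 2 (DIFF): s[0]=-4, 1--4=5, 0-1=-1, 3-0=3, 6-3=3, 10-6=4, 5-10=-5 -> [-4, 5, -1, 3, 3, 4, -5]
Stage 3 (OFFSET -3): -4+-3=-7, 5+-3=2, -1+-3=-4, 3+-3=0, 3+-3=0, 4+-3=1, -5+-3=-8 -> [-7, 2, -4, 0, 0, 1, -8]
Stage 4 (AMPLIFY -2): -7*-2=14, 2*-2=-4, -4*-2=8, 0*-2=0, 0*-2=0, 1*-2=-2, -8*-2=16 -> [14, -4, 8, 0, 0, -2, 16]
Stage 5 (CLIP -10 13): clip(14,-10,13)=13, clip(-4,-10,13)=-4, clip(8,-10,13)=8, clip(0,-10,13)=0, clip(0,-10,13)=0, clip(-2,-10,13)=-2, clip(16,-10,13)=13 -> [13, -4, 8, 0, 0, -2, 13]
Output sum: 28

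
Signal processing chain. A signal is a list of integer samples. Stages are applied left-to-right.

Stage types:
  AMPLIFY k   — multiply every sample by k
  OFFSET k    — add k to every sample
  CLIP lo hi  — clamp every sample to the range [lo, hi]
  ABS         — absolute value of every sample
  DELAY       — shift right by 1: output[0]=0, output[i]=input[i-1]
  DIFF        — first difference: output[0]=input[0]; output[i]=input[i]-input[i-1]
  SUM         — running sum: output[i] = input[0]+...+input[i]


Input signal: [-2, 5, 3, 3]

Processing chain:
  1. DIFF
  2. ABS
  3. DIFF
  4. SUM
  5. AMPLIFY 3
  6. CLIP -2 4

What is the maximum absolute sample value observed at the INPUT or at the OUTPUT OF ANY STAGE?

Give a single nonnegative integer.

Input: [-2, 5, 3, 3] (max |s|=5)
Stage 1 (DIFF): s[0]=-2, 5--2=7, 3-5=-2, 3-3=0 -> [-2, 7, -2, 0] (max |s|=7)
Stage 2 (ABS): |-2|=2, |7|=7, |-2|=2, |0|=0 -> [2, 7, 2, 0] (max |s|=7)
Stage 3 (DIFF): s[0]=2, 7-2=5, 2-7=-5, 0-2=-2 -> [2, 5, -5, -2] (max |s|=5)
Stage 4 (SUM): sum[0..0]=2, sum[0..1]=7, sum[0..2]=2, sum[0..3]=0 -> [2, 7, 2, 0] (max |s|=7)
Stage 5 (AMPLIFY 3): 2*3=6, 7*3=21, 2*3=6, 0*3=0 -> [6, 21, 6, 0] (max |s|=21)
Stage 6 (CLIP -2 4): clip(6,-2,4)=4, clip(21,-2,4)=4, clip(6,-2,4)=4, clip(0,-2,4)=0 -> [4, 4, 4, 0] (max |s|=4)
Overall max amplitude: 21

Answer: 21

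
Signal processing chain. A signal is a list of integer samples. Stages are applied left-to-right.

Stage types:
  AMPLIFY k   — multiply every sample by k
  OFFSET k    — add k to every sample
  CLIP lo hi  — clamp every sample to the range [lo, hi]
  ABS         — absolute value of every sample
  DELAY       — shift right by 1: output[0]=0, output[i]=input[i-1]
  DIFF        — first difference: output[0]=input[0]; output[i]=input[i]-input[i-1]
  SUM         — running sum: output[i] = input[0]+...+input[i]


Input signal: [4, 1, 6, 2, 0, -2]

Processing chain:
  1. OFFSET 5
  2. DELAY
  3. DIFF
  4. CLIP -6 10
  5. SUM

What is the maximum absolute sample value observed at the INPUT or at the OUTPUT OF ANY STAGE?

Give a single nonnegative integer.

Input: [4, 1, 6, 2, 0, -2] (max |s|=6)
Stage 1 (OFFSET 5): 4+5=9, 1+5=6, 6+5=11, 2+5=7, 0+5=5, -2+5=3 -> [9, 6, 11, 7, 5, 3] (max |s|=11)
Stage 2 (DELAY): [0, 9, 6, 11, 7, 5] = [0, 9, 6, 11, 7, 5] -> [0, 9, 6, 11, 7, 5] (max |s|=11)
Stage 3 (DIFF): s[0]=0, 9-0=9, 6-9=-3, 11-6=5, 7-11=-4, 5-7=-2 -> [0, 9, -3, 5, -4, -2] (max |s|=9)
Stage 4 (CLIP -6 10): clip(0,-6,10)=0, clip(9,-6,10)=9, clip(-3,-6,10)=-3, clip(5,-6,10)=5, clip(-4,-6,10)=-4, clip(-2,-6,10)=-2 -> [0, 9, -3, 5, -4, -2] (max |s|=9)
Stage 5 (SUM): sum[0..0]=0, sum[0..1]=9, sum[0..2]=6, sum[0..3]=11, sum[0..4]=7, sum[0..5]=5 -> [0, 9, 6, 11, 7, 5] (max |s|=11)
Overall max amplitude: 11

Answer: 11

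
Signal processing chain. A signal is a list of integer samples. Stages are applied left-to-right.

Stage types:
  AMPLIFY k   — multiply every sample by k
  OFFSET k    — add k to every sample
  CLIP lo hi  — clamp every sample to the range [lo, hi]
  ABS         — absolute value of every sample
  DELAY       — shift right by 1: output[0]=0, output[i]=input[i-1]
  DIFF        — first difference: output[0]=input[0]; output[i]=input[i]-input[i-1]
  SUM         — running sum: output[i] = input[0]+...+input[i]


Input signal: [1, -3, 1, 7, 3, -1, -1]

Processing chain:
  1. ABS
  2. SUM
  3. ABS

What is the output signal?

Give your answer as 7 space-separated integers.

Input: [1, -3, 1, 7, 3, -1, -1]
Stage 1 (ABS): |1|=1, |-3|=3, |1|=1, |7|=7, |3|=3, |-1|=1, |-1|=1 -> [1, 3, 1, 7, 3, 1, 1]
Stage 2 (SUM): sum[0..0]=1, sum[0..1]=4, sum[0..2]=5, sum[0..3]=12, sum[0..4]=15, sum[0..5]=16, sum[0..6]=17 -> [1, 4, 5, 12, 15, 16, 17]
Stage 3 (ABS): |1|=1, |4|=4, |5|=5, |12|=12, |15|=15, |16|=16, |17|=17 -> [1, 4, 5, 12, 15, 16, 17]

Answer: 1 4 5 12 15 16 17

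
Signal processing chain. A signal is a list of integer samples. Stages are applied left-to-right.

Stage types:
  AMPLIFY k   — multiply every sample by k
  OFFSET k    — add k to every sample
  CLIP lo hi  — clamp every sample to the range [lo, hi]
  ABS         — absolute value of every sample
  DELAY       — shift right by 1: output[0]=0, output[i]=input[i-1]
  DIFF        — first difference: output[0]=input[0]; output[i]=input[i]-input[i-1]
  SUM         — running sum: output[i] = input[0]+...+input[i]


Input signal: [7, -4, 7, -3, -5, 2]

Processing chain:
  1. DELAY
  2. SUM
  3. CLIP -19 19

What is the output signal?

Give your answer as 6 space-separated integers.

Answer: 0 7 3 10 7 2

Derivation:
Input: [7, -4, 7, -3, -5, 2]
Stage 1 (DELAY): [0, 7, -4, 7, -3, -5] = [0, 7, -4, 7, -3, -5] -> [0, 7, -4, 7, -3, -5]
Stage 2 (SUM): sum[0..0]=0, sum[0..1]=7, sum[0..2]=3, sum[0..3]=10, sum[0..4]=7, sum[0..5]=2 -> [0, 7, 3, 10, 7, 2]
Stage 3 (CLIP -19 19): clip(0,-19,19)=0, clip(7,-19,19)=7, clip(3,-19,19)=3, clip(10,-19,19)=10, clip(7,-19,19)=7, clip(2,-19,19)=2 -> [0, 7, 3, 10, 7, 2]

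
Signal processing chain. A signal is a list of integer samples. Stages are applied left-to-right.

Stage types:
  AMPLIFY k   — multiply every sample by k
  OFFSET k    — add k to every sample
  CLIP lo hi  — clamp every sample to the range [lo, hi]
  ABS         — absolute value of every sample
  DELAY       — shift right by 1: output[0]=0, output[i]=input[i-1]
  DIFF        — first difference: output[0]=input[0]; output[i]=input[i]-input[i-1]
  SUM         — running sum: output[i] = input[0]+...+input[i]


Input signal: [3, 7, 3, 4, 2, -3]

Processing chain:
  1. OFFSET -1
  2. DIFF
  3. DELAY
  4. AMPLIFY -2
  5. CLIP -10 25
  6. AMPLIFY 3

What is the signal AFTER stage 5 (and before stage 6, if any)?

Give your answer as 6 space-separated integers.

Answer: 0 -4 -8 8 -2 4

Derivation:
Input: [3, 7, 3, 4, 2, -3]
Stage 1 (OFFSET -1): 3+-1=2, 7+-1=6, 3+-1=2, 4+-1=3, 2+-1=1, -3+-1=-4 -> [2, 6, 2, 3, 1, -4]
Stage 2 (DIFF): s[0]=2, 6-2=4, 2-6=-4, 3-2=1, 1-3=-2, -4-1=-5 -> [2, 4, -4, 1, -2, -5]
Stage 3 (DELAY): [0, 2, 4, -4, 1, -2] = [0, 2, 4, -4, 1, -2] -> [0, 2, 4, -4, 1, -2]
Stage 4 (AMPLIFY -2): 0*-2=0, 2*-2=-4, 4*-2=-8, -4*-2=8, 1*-2=-2, -2*-2=4 -> [0, -4, -8, 8, -2, 4]
Stage 5 (CLIP -10 25): clip(0,-10,25)=0, clip(-4,-10,25)=-4, clip(-8,-10,25)=-8, clip(8,-10,25)=8, clip(-2,-10,25)=-2, clip(4,-10,25)=4 -> [0, -4, -8, 8, -2, 4]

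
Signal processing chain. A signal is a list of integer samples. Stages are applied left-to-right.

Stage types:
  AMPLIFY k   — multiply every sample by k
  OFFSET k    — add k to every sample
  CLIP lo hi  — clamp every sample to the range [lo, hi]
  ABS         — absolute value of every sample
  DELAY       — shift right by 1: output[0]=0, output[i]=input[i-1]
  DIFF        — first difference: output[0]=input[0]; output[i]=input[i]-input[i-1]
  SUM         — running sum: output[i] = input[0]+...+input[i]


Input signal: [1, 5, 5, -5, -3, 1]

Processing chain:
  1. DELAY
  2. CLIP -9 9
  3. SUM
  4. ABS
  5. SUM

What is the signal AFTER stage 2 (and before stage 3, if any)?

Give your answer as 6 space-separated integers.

Answer: 0 1 5 5 -5 -3

Derivation:
Input: [1, 5, 5, -5, -3, 1]
Stage 1 (DELAY): [0, 1, 5, 5, -5, -3] = [0, 1, 5, 5, -5, -3] -> [0, 1, 5, 5, -5, -3]
Stage 2 (CLIP -9 9): clip(0,-9,9)=0, clip(1,-9,9)=1, clip(5,-9,9)=5, clip(5,-9,9)=5, clip(-5,-9,9)=-5, clip(-3,-9,9)=-3 -> [0, 1, 5, 5, -5, -3]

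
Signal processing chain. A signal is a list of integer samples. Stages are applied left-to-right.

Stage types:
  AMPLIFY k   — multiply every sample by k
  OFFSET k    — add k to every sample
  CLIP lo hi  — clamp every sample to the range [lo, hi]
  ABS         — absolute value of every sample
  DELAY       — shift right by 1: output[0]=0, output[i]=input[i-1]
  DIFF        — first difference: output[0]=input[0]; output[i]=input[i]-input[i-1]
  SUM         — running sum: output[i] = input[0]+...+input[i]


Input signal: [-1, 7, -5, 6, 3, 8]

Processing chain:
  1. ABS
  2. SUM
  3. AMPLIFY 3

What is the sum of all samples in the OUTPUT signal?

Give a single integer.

Input: [-1, 7, -5, 6, 3, 8]
Stage 1 (ABS): |-1|=1, |7|=7, |-5|=5, |6|=6, |3|=3, |8|=8 -> [1, 7, 5, 6, 3, 8]
Stage 2 (SUM): sum[0..0]=1, sum[0..1]=8, sum[0..2]=13, sum[0..3]=19, sum[0..4]=22, sum[0..5]=30 -> [1, 8, 13, 19, 22, 30]
Stage 3 (AMPLIFY 3): 1*3=3, 8*3=24, 13*3=39, 19*3=57, 22*3=66, 30*3=90 -> [3, 24, 39, 57, 66, 90]
Output sum: 279

Answer: 279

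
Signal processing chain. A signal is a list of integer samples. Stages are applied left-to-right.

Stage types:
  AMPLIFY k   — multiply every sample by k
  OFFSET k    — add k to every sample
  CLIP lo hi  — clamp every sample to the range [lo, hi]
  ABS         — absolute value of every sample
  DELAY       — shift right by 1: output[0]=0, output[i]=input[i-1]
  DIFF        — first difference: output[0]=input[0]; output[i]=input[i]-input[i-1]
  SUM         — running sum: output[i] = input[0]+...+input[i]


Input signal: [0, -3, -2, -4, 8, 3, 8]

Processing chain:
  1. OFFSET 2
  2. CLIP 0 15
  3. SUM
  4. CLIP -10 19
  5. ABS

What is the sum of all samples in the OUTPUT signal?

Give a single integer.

Answer: 56

Derivation:
Input: [0, -3, -2, -4, 8, 3, 8]
Stage 1 (OFFSET 2): 0+2=2, -3+2=-1, -2+2=0, -4+2=-2, 8+2=10, 3+2=5, 8+2=10 -> [2, -1, 0, -2, 10, 5, 10]
Stage 2 (CLIP 0 15): clip(2,0,15)=2, clip(-1,0,15)=0, clip(0,0,15)=0, clip(-2,0,15)=0, clip(10,0,15)=10, clip(5,0,15)=5, clip(10,0,15)=10 -> [2, 0, 0, 0, 10, 5, 10]
Stage 3 (SUM): sum[0..0]=2, sum[0..1]=2, sum[0..2]=2, sum[0..3]=2, sum[0..4]=12, sum[0..5]=17, sum[0..6]=27 -> [2, 2, 2, 2, 12, 17, 27]
Stage 4 (CLIP -10 19): clip(2,-10,19)=2, clip(2,-10,19)=2, clip(2,-10,19)=2, clip(2,-10,19)=2, clip(12,-10,19)=12, clip(17,-10,19)=17, clip(27,-10,19)=19 -> [2, 2, 2, 2, 12, 17, 19]
Stage 5 (ABS): |2|=2, |2|=2, |2|=2, |2|=2, |12|=12, |17|=17, |19|=19 -> [2, 2, 2, 2, 12, 17, 19]
Output sum: 56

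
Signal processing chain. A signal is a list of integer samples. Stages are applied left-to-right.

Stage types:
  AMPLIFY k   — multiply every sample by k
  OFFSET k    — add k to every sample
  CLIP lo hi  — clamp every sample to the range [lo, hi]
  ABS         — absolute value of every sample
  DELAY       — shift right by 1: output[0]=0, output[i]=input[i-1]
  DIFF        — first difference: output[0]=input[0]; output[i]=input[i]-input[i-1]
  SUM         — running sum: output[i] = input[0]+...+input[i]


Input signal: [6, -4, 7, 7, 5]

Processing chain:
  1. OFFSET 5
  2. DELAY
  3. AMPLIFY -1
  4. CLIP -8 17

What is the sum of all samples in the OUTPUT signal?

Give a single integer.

Answer: -25

Derivation:
Input: [6, -4, 7, 7, 5]
Stage 1 (OFFSET 5): 6+5=11, -4+5=1, 7+5=12, 7+5=12, 5+5=10 -> [11, 1, 12, 12, 10]
Stage 2 (DELAY): [0, 11, 1, 12, 12] = [0, 11, 1, 12, 12] -> [0, 11, 1, 12, 12]
Stage 3 (AMPLIFY -1): 0*-1=0, 11*-1=-11, 1*-1=-1, 12*-1=-12, 12*-1=-12 -> [0, -11, -1, -12, -12]
Stage 4 (CLIP -8 17): clip(0,-8,17)=0, clip(-11,-8,17)=-8, clip(-1,-8,17)=-1, clip(-12,-8,17)=-8, clip(-12,-8,17)=-8 -> [0, -8, -1, -8, -8]
Output sum: -25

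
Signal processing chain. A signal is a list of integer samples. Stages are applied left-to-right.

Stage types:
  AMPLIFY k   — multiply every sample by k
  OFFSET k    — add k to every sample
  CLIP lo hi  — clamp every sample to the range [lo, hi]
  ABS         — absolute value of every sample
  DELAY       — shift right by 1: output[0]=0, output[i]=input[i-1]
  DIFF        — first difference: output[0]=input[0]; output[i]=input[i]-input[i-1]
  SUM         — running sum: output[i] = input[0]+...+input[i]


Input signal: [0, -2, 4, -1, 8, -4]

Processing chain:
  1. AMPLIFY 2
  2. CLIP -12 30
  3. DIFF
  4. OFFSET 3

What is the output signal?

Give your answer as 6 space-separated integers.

Answer: 3 -1 15 -7 21 -21

Derivation:
Input: [0, -2, 4, -1, 8, -4]
Stage 1 (AMPLIFY 2): 0*2=0, -2*2=-4, 4*2=8, -1*2=-2, 8*2=16, -4*2=-8 -> [0, -4, 8, -2, 16, -8]
Stage 2 (CLIP -12 30): clip(0,-12,30)=0, clip(-4,-12,30)=-4, clip(8,-12,30)=8, clip(-2,-12,30)=-2, clip(16,-12,30)=16, clip(-8,-12,30)=-8 -> [0, -4, 8, -2, 16, -8]
Stage 3 (DIFF): s[0]=0, -4-0=-4, 8--4=12, -2-8=-10, 16--2=18, -8-16=-24 -> [0, -4, 12, -10, 18, -24]
Stage 4 (OFFSET 3): 0+3=3, -4+3=-1, 12+3=15, -10+3=-7, 18+3=21, -24+3=-21 -> [3, -1, 15, -7, 21, -21]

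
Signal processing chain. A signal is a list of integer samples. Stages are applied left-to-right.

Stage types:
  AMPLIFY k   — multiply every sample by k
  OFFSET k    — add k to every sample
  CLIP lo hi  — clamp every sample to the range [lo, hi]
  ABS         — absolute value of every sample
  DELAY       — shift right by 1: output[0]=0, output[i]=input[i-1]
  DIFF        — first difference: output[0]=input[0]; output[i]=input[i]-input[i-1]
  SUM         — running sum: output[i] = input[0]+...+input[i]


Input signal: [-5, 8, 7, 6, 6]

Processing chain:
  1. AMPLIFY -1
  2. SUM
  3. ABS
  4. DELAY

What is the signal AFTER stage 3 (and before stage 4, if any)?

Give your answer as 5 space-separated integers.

Input: [-5, 8, 7, 6, 6]
Stage 1 (AMPLIFY -1): -5*-1=5, 8*-1=-8, 7*-1=-7, 6*-1=-6, 6*-1=-6 -> [5, -8, -7, -6, -6]
Stage 2 (SUM): sum[0..0]=5, sum[0..1]=-3, sum[0..2]=-10, sum[0..3]=-16, sum[0..4]=-22 -> [5, -3, -10, -16, -22]
Stage 3 (ABS): |5|=5, |-3|=3, |-10|=10, |-16|=16, |-22|=22 -> [5, 3, 10, 16, 22]

Answer: 5 3 10 16 22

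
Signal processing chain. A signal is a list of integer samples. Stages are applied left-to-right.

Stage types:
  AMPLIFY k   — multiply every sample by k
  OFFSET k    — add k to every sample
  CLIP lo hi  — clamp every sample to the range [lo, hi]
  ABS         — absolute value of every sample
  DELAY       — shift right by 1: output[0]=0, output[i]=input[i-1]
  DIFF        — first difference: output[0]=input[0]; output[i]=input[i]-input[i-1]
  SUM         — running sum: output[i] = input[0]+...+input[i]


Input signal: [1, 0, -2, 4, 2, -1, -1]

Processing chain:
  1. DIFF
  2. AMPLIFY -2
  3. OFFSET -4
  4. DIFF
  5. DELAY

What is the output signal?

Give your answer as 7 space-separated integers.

Answer: 0 -6 4 2 -16 16 2

Derivation:
Input: [1, 0, -2, 4, 2, -1, -1]
Stage 1 (DIFF): s[0]=1, 0-1=-1, -2-0=-2, 4--2=6, 2-4=-2, -1-2=-3, -1--1=0 -> [1, -1, -2, 6, -2, -3, 0]
Stage 2 (AMPLIFY -2): 1*-2=-2, -1*-2=2, -2*-2=4, 6*-2=-12, -2*-2=4, -3*-2=6, 0*-2=0 -> [-2, 2, 4, -12, 4, 6, 0]
Stage 3 (OFFSET -4): -2+-4=-6, 2+-4=-2, 4+-4=0, -12+-4=-16, 4+-4=0, 6+-4=2, 0+-4=-4 -> [-6, -2, 0, -16, 0, 2, -4]
Stage 4 (DIFF): s[0]=-6, -2--6=4, 0--2=2, -16-0=-16, 0--16=16, 2-0=2, -4-2=-6 -> [-6, 4, 2, -16, 16, 2, -6]
Stage 5 (DELAY): [0, -6, 4, 2, -16, 16, 2] = [0, -6, 4, 2, -16, 16, 2] -> [0, -6, 4, 2, -16, 16, 2]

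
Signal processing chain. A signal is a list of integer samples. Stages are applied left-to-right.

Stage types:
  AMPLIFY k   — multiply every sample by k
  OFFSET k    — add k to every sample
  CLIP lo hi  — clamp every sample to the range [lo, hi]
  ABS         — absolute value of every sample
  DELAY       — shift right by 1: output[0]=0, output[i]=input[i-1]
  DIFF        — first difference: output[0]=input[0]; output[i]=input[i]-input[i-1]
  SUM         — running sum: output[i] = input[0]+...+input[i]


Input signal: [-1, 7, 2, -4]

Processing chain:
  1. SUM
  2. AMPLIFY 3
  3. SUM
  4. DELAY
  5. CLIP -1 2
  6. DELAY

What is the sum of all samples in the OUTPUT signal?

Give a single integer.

Input: [-1, 7, 2, -4]
Stage 1 (SUM): sum[0..0]=-1, sum[0..1]=6, sum[0..2]=8, sum[0..3]=4 -> [-1, 6, 8, 4]
Stage 2 (AMPLIFY 3): -1*3=-3, 6*3=18, 8*3=24, 4*3=12 -> [-3, 18, 24, 12]
Stage 3 (SUM): sum[0..0]=-3, sum[0..1]=15, sum[0..2]=39, sum[0..3]=51 -> [-3, 15, 39, 51]
Stage 4 (DELAY): [0, -3, 15, 39] = [0, -3, 15, 39] -> [0, -3, 15, 39]
Stage 5 (CLIP -1 2): clip(0,-1,2)=0, clip(-3,-1,2)=-1, clip(15,-1,2)=2, clip(39,-1,2)=2 -> [0, -1, 2, 2]
Stage 6 (DELAY): [0, 0, -1, 2] = [0, 0, -1, 2] -> [0, 0, -1, 2]
Output sum: 1

Answer: 1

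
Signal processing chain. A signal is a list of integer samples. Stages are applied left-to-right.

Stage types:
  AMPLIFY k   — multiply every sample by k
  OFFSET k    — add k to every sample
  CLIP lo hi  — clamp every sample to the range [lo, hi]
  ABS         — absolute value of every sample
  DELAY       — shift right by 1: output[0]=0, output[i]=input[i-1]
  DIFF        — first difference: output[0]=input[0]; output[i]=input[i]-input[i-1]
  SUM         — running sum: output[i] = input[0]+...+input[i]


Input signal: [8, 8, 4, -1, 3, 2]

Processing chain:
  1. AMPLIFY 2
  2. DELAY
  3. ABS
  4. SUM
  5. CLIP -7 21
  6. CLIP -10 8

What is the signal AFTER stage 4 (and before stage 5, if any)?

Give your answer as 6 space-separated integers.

Input: [8, 8, 4, -1, 3, 2]
Stage 1 (AMPLIFY 2): 8*2=16, 8*2=16, 4*2=8, -1*2=-2, 3*2=6, 2*2=4 -> [16, 16, 8, -2, 6, 4]
Stage 2 (DELAY): [0, 16, 16, 8, -2, 6] = [0, 16, 16, 8, -2, 6] -> [0, 16, 16, 8, -2, 6]
Stage 3 (ABS): |0|=0, |16|=16, |16|=16, |8|=8, |-2|=2, |6|=6 -> [0, 16, 16, 8, 2, 6]
Stage 4 (SUM): sum[0..0]=0, sum[0..1]=16, sum[0..2]=32, sum[0..3]=40, sum[0..4]=42, sum[0..5]=48 -> [0, 16, 32, 40, 42, 48]

Answer: 0 16 32 40 42 48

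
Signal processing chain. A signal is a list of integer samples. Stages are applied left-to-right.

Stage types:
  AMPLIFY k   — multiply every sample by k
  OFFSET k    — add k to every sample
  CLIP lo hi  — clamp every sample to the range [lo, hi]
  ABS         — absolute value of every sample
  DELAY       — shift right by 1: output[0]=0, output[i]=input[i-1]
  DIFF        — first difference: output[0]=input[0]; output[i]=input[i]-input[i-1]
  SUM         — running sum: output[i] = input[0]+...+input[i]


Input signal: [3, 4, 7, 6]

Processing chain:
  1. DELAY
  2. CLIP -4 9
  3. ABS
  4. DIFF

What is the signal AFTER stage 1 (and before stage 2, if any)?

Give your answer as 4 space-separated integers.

Input: [3, 4, 7, 6]
Stage 1 (DELAY): [0, 3, 4, 7] = [0, 3, 4, 7] -> [0, 3, 4, 7]

Answer: 0 3 4 7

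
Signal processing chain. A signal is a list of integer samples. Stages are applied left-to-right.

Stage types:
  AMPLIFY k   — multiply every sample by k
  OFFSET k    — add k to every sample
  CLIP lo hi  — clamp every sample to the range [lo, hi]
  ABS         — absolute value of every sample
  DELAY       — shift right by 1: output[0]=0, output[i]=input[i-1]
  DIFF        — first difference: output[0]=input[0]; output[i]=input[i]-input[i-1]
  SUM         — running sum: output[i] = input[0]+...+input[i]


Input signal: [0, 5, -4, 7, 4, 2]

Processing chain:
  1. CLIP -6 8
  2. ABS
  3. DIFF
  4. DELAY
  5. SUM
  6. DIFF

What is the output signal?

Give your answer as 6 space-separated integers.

Input: [0, 5, -4, 7, 4, 2]
Stage 1 (CLIP -6 8): clip(0,-6,8)=0, clip(5,-6,8)=5, clip(-4,-6,8)=-4, clip(7,-6,8)=7, clip(4,-6,8)=4, clip(2,-6,8)=2 -> [0, 5, -4, 7, 4, 2]
Stage 2 (ABS): |0|=0, |5|=5, |-4|=4, |7|=7, |4|=4, |2|=2 -> [0, 5, 4, 7, 4, 2]
Stage 3 (DIFF): s[0]=0, 5-0=5, 4-5=-1, 7-4=3, 4-7=-3, 2-4=-2 -> [0, 5, -1, 3, -3, -2]
Stage 4 (DELAY): [0, 0, 5, -1, 3, -3] = [0, 0, 5, -1, 3, -3] -> [0, 0, 5, -1, 3, -3]
Stage 5 (SUM): sum[0..0]=0, sum[0..1]=0, sum[0..2]=5, sum[0..3]=4, sum[0..4]=7, sum[0..5]=4 -> [0, 0, 5, 4, 7, 4]
Stage 6 (DIFF): s[0]=0, 0-0=0, 5-0=5, 4-5=-1, 7-4=3, 4-7=-3 -> [0, 0, 5, -1, 3, -3]

Answer: 0 0 5 -1 3 -3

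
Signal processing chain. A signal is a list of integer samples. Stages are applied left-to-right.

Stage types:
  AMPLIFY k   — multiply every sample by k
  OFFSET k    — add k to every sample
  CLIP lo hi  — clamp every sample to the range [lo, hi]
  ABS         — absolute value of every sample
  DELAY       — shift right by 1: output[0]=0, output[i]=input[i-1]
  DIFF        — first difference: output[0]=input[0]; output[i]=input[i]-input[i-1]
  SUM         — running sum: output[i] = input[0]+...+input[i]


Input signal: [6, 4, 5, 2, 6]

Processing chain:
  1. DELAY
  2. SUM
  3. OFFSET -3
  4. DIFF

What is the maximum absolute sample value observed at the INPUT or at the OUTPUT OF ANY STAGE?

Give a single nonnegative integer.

Answer: 17

Derivation:
Input: [6, 4, 5, 2, 6] (max |s|=6)
Stage 1 (DELAY): [0, 6, 4, 5, 2] = [0, 6, 4, 5, 2] -> [0, 6, 4, 5, 2] (max |s|=6)
Stage 2 (SUM): sum[0..0]=0, sum[0..1]=6, sum[0..2]=10, sum[0..3]=15, sum[0..4]=17 -> [0, 6, 10, 15, 17] (max |s|=17)
Stage 3 (OFFSET -3): 0+-3=-3, 6+-3=3, 10+-3=7, 15+-3=12, 17+-3=14 -> [-3, 3, 7, 12, 14] (max |s|=14)
Stage 4 (DIFF): s[0]=-3, 3--3=6, 7-3=4, 12-7=5, 14-12=2 -> [-3, 6, 4, 5, 2] (max |s|=6)
Overall max amplitude: 17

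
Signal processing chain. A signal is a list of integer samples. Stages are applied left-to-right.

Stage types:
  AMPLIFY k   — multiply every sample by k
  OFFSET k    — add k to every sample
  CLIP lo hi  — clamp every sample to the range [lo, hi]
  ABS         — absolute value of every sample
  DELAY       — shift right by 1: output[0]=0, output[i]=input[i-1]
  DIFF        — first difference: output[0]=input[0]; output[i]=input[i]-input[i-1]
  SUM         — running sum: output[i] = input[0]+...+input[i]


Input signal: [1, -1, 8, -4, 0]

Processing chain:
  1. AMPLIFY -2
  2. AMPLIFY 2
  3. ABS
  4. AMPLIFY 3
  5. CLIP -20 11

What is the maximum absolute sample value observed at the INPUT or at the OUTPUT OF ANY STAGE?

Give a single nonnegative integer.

Input: [1, -1, 8, -4, 0] (max |s|=8)
Stage 1 (AMPLIFY -2): 1*-2=-2, -1*-2=2, 8*-2=-16, -4*-2=8, 0*-2=0 -> [-2, 2, -16, 8, 0] (max |s|=16)
Stage 2 (AMPLIFY 2): -2*2=-4, 2*2=4, -16*2=-32, 8*2=16, 0*2=0 -> [-4, 4, -32, 16, 0] (max |s|=32)
Stage 3 (ABS): |-4|=4, |4|=4, |-32|=32, |16|=16, |0|=0 -> [4, 4, 32, 16, 0] (max |s|=32)
Stage 4 (AMPLIFY 3): 4*3=12, 4*3=12, 32*3=96, 16*3=48, 0*3=0 -> [12, 12, 96, 48, 0] (max |s|=96)
Stage 5 (CLIP -20 11): clip(12,-20,11)=11, clip(12,-20,11)=11, clip(96,-20,11)=11, clip(48,-20,11)=11, clip(0,-20,11)=0 -> [11, 11, 11, 11, 0] (max |s|=11)
Overall max amplitude: 96

Answer: 96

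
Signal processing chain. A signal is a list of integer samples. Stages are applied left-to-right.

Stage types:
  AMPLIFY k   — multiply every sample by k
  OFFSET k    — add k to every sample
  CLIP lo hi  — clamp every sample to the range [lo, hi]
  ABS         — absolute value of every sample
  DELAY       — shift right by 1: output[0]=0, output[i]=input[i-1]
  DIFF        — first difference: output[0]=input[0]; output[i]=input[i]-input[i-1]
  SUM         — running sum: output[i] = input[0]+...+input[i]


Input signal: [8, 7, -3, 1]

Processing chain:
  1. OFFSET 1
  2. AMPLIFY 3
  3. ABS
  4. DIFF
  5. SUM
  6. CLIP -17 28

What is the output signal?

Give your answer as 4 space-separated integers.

Answer: 27 24 6 6

Derivation:
Input: [8, 7, -3, 1]
Stage 1 (OFFSET 1): 8+1=9, 7+1=8, -3+1=-2, 1+1=2 -> [9, 8, -2, 2]
Stage 2 (AMPLIFY 3): 9*3=27, 8*3=24, -2*3=-6, 2*3=6 -> [27, 24, -6, 6]
Stage 3 (ABS): |27|=27, |24|=24, |-6|=6, |6|=6 -> [27, 24, 6, 6]
Stage 4 (DIFF): s[0]=27, 24-27=-3, 6-24=-18, 6-6=0 -> [27, -3, -18, 0]
Stage 5 (SUM): sum[0..0]=27, sum[0..1]=24, sum[0..2]=6, sum[0..3]=6 -> [27, 24, 6, 6]
Stage 6 (CLIP -17 28): clip(27,-17,28)=27, clip(24,-17,28)=24, clip(6,-17,28)=6, clip(6,-17,28)=6 -> [27, 24, 6, 6]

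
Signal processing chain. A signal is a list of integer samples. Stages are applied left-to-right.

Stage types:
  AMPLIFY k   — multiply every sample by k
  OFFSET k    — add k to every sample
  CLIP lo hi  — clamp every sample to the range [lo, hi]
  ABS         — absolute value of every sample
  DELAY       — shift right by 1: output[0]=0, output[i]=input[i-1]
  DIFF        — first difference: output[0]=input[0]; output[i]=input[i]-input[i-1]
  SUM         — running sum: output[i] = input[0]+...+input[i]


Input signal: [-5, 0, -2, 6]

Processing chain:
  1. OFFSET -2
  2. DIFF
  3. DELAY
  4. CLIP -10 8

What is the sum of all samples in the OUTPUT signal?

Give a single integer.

Answer: -4

Derivation:
Input: [-5, 0, -2, 6]
Stage 1 (OFFSET -2): -5+-2=-7, 0+-2=-2, -2+-2=-4, 6+-2=4 -> [-7, -2, -4, 4]
Stage 2 (DIFF): s[0]=-7, -2--7=5, -4--2=-2, 4--4=8 -> [-7, 5, -2, 8]
Stage 3 (DELAY): [0, -7, 5, -2] = [0, -7, 5, -2] -> [0, -7, 5, -2]
Stage 4 (CLIP -10 8): clip(0,-10,8)=0, clip(-7,-10,8)=-7, clip(5,-10,8)=5, clip(-2,-10,8)=-2 -> [0, -7, 5, -2]
Output sum: -4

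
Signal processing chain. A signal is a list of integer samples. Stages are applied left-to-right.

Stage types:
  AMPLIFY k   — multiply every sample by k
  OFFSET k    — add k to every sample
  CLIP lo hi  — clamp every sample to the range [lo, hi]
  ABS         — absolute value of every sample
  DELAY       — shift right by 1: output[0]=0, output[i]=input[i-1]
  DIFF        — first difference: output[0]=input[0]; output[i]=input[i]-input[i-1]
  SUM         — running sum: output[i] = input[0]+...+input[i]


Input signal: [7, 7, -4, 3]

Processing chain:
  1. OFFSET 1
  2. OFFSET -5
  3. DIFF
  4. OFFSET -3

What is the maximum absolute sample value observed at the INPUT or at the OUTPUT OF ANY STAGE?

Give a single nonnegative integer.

Answer: 14

Derivation:
Input: [7, 7, -4, 3] (max |s|=7)
Stage 1 (OFFSET 1): 7+1=8, 7+1=8, -4+1=-3, 3+1=4 -> [8, 8, -3, 4] (max |s|=8)
Stage 2 (OFFSET -5): 8+-5=3, 8+-5=3, -3+-5=-8, 4+-5=-1 -> [3, 3, -8, -1] (max |s|=8)
Stage 3 (DIFF): s[0]=3, 3-3=0, -8-3=-11, -1--8=7 -> [3, 0, -11, 7] (max |s|=11)
Stage 4 (OFFSET -3): 3+-3=0, 0+-3=-3, -11+-3=-14, 7+-3=4 -> [0, -3, -14, 4] (max |s|=14)
Overall max amplitude: 14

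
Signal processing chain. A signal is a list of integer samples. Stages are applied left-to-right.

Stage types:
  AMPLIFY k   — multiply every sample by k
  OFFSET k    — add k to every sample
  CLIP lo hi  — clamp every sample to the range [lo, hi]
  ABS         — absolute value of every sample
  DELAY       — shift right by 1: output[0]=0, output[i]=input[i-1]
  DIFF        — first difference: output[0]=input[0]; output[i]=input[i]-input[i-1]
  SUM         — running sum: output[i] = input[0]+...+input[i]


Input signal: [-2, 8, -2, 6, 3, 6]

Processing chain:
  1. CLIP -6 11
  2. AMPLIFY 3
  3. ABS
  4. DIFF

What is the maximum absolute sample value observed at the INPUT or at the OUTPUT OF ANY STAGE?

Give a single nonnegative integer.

Answer: 24

Derivation:
Input: [-2, 8, -2, 6, 3, 6] (max |s|=8)
Stage 1 (CLIP -6 11): clip(-2,-6,11)=-2, clip(8,-6,11)=8, clip(-2,-6,11)=-2, clip(6,-6,11)=6, clip(3,-6,11)=3, clip(6,-6,11)=6 -> [-2, 8, -2, 6, 3, 6] (max |s|=8)
Stage 2 (AMPLIFY 3): -2*3=-6, 8*3=24, -2*3=-6, 6*3=18, 3*3=9, 6*3=18 -> [-6, 24, -6, 18, 9, 18] (max |s|=24)
Stage 3 (ABS): |-6|=6, |24|=24, |-6|=6, |18|=18, |9|=9, |18|=18 -> [6, 24, 6, 18, 9, 18] (max |s|=24)
Stage 4 (DIFF): s[0]=6, 24-6=18, 6-24=-18, 18-6=12, 9-18=-9, 18-9=9 -> [6, 18, -18, 12, -9, 9] (max |s|=18)
Overall max amplitude: 24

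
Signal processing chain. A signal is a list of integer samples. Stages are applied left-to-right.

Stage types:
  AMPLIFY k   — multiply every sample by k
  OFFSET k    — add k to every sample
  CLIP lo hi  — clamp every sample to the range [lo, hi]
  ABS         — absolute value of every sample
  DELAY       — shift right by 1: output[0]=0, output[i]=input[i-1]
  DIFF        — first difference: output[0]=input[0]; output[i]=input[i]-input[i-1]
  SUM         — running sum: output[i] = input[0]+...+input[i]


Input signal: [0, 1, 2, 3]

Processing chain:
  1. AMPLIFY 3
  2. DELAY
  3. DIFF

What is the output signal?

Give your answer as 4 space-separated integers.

Answer: 0 0 3 3

Derivation:
Input: [0, 1, 2, 3]
Stage 1 (AMPLIFY 3): 0*3=0, 1*3=3, 2*3=6, 3*3=9 -> [0, 3, 6, 9]
Stage 2 (DELAY): [0, 0, 3, 6] = [0, 0, 3, 6] -> [0, 0, 3, 6]
Stage 3 (DIFF): s[0]=0, 0-0=0, 3-0=3, 6-3=3 -> [0, 0, 3, 3]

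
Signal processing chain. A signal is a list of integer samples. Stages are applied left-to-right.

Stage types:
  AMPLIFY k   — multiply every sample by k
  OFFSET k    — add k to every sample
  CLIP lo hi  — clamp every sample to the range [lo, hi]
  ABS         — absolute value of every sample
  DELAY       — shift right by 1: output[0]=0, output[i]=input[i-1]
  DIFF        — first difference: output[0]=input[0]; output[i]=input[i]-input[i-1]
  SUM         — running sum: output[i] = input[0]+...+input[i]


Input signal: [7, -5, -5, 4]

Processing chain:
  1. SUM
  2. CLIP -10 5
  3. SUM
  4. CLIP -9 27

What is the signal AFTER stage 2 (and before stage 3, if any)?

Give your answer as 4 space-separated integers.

Answer: 5 2 -3 1

Derivation:
Input: [7, -5, -5, 4]
Stage 1 (SUM): sum[0..0]=7, sum[0..1]=2, sum[0..2]=-3, sum[0..3]=1 -> [7, 2, -3, 1]
Stage 2 (CLIP -10 5): clip(7,-10,5)=5, clip(2,-10,5)=2, clip(-3,-10,5)=-3, clip(1,-10,5)=1 -> [5, 2, -3, 1]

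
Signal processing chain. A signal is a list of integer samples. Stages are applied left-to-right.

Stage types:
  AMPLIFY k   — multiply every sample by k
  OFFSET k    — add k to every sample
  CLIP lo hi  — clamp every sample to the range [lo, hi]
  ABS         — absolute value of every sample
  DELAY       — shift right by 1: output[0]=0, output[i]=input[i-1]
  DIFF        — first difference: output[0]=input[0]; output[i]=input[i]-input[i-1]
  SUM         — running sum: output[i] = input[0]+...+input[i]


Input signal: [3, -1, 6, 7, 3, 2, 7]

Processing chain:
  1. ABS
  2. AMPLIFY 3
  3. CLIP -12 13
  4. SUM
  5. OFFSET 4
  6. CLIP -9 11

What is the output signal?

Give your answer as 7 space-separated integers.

Input: [3, -1, 6, 7, 3, 2, 7]
Stage 1 (ABS): |3|=3, |-1|=1, |6|=6, |7|=7, |3|=3, |2|=2, |7|=7 -> [3, 1, 6, 7, 3, 2, 7]
Stage 2 (AMPLIFY 3): 3*3=9, 1*3=3, 6*3=18, 7*3=21, 3*3=9, 2*3=6, 7*3=21 -> [9, 3, 18, 21, 9, 6, 21]
Stage 3 (CLIP -12 13): clip(9,-12,13)=9, clip(3,-12,13)=3, clip(18,-12,13)=13, clip(21,-12,13)=13, clip(9,-12,13)=9, clip(6,-12,13)=6, clip(21,-12,13)=13 -> [9, 3, 13, 13, 9, 6, 13]
Stage 4 (SUM): sum[0..0]=9, sum[0..1]=12, sum[0..2]=25, sum[0..3]=38, sum[0..4]=47, sum[0..5]=53, sum[0..6]=66 -> [9, 12, 25, 38, 47, 53, 66]
Stage 5 (OFFSET 4): 9+4=13, 12+4=16, 25+4=29, 38+4=42, 47+4=51, 53+4=57, 66+4=70 -> [13, 16, 29, 42, 51, 57, 70]
Stage 6 (CLIP -9 11): clip(13,-9,11)=11, clip(16,-9,11)=11, clip(29,-9,11)=11, clip(42,-9,11)=11, clip(51,-9,11)=11, clip(57,-9,11)=11, clip(70,-9,11)=11 -> [11, 11, 11, 11, 11, 11, 11]

Answer: 11 11 11 11 11 11 11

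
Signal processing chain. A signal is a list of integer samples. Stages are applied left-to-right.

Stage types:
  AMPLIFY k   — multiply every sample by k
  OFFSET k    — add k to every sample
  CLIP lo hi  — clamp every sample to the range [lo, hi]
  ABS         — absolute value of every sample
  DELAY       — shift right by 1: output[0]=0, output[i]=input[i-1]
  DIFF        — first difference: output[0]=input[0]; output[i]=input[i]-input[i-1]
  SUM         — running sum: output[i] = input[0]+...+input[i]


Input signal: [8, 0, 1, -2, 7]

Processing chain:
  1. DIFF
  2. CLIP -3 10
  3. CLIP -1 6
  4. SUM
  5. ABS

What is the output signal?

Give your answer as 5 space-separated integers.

Answer: 6 5 6 5 11

Derivation:
Input: [8, 0, 1, -2, 7]
Stage 1 (DIFF): s[0]=8, 0-8=-8, 1-0=1, -2-1=-3, 7--2=9 -> [8, -8, 1, -3, 9]
Stage 2 (CLIP -3 10): clip(8,-3,10)=8, clip(-8,-3,10)=-3, clip(1,-3,10)=1, clip(-3,-3,10)=-3, clip(9,-3,10)=9 -> [8, -3, 1, -3, 9]
Stage 3 (CLIP -1 6): clip(8,-1,6)=6, clip(-3,-1,6)=-1, clip(1,-1,6)=1, clip(-3,-1,6)=-1, clip(9,-1,6)=6 -> [6, -1, 1, -1, 6]
Stage 4 (SUM): sum[0..0]=6, sum[0..1]=5, sum[0..2]=6, sum[0..3]=5, sum[0..4]=11 -> [6, 5, 6, 5, 11]
Stage 5 (ABS): |6|=6, |5|=5, |6|=6, |5|=5, |11|=11 -> [6, 5, 6, 5, 11]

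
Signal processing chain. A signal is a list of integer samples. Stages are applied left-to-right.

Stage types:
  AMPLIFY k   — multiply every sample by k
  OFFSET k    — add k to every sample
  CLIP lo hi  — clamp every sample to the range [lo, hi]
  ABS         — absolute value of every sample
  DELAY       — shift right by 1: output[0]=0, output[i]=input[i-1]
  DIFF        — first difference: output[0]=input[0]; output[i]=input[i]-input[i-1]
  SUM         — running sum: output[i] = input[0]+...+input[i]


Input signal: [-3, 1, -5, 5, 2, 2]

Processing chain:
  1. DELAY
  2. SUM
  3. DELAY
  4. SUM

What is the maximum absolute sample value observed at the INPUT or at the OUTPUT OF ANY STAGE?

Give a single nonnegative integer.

Answer: 14

Derivation:
Input: [-3, 1, -5, 5, 2, 2] (max |s|=5)
Stage 1 (DELAY): [0, -3, 1, -5, 5, 2] = [0, -3, 1, -5, 5, 2] -> [0, -3, 1, -5, 5, 2] (max |s|=5)
Stage 2 (SUM): sum[0..0]=0, sum[0..1]=-3, sum[0..2]=-2, sum[0..3]=-7, sum[0..4]=-2, sum[0..5]=0 -> [0, -3, -2, -7, -2, 0] (max |s|=7)
Stage 3 (DELAY): [0, 0, -3, -2, -7, -2] = [0, 0, -3, -2, -7, -2] -> [0, 0, -3, -2, -7, -2] (max |s|=7)
Stage 4 (SUM): sum[0..0]=0, sum[0..1]=0, sum[0..2]=-3, sum[0..3]=-5, sum[0..4]=-12, sum[0..5]=-14 -> [0, 0, -3, -5, -12, -14] (max |s|=14)
Overall max amplitude: 14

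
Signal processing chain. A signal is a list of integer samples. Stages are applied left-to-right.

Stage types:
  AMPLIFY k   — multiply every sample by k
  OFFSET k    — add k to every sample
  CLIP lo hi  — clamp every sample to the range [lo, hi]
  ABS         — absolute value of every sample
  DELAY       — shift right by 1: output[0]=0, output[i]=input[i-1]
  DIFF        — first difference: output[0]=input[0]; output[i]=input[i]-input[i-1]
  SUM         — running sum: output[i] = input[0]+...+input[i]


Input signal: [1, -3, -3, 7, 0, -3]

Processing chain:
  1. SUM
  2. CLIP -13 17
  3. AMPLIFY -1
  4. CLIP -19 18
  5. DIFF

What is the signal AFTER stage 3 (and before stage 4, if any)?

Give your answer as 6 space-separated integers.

Answer: -1 2 5 -2 -2 1

Derivation:
Input: [1, -3, -3, 7, 0, -3]
Stage 1 (SUM): sum[0..0]=1, sum[0..1]=-2, sum[0..2]=-5, sum[0..3]=2, sum[0..4]=2, sum[0..5]=-1 -> [1, -2, -5, 2, 2, -1]
Stage 2 (CLIP -13 17): clip(1,-13,17)=1, clip(-2,-13,17)=-2, clip(-5,-13,17)=-5, clip(2,-13,17)=2, clip(2,-13,17)=2, clip(-1,-13,17)=-1 -> [1, -2, -5, 2, 2, -1]
Stage 3 (AMPLIFY -1): 1*-1=-1, -2*-1=2, -5*-1=5, 2*-1=-2, 2*-1=-2, -1*-1=1 -> [-1, 2, 5, -2, -2, 1]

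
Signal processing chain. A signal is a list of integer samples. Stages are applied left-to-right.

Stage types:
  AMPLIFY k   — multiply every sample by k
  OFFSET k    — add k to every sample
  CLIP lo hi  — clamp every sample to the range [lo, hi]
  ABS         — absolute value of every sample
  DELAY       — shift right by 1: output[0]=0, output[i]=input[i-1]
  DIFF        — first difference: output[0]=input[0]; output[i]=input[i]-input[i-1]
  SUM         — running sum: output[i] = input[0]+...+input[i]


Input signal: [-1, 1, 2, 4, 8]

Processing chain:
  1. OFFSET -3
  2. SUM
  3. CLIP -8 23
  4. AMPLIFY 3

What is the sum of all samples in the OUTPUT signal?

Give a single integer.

Input: [-1, 1, 2, 4, 8]
Stage 1 (OFFSET -3): -1+-3=-4, 1+-3=-2, 2+-3=-1, 4+-3=1, 8+-3=5 -> [-4, -2, -1, 1, 5]
Stage 2 (SUM): sum[0..0]=-4, sum[0..1]=-6, sum[0..2]=-7, sum[0..3]=-6, sum[0..4]=-1 -> [-4, -6, -7, -6, -1]
Stage 3 (CLIP -8 23): clip(-4,-8,23)=-4, clip(-6,-8,23)=-6, clip(-7,-8,23)=-7, clip(-6,-8,23)=-6, clip(-1,-8,23)=-1 -> [-4, -6, -7, -6, -1]
Stage 4 (AMPLIFY 3): -4*3=-12, -6*3=-18, -7*3=-21, -6*3=-18, -1*3=-3 -> [-12, -18, -21, -18, -3]
Output sum: -72

Answer: -72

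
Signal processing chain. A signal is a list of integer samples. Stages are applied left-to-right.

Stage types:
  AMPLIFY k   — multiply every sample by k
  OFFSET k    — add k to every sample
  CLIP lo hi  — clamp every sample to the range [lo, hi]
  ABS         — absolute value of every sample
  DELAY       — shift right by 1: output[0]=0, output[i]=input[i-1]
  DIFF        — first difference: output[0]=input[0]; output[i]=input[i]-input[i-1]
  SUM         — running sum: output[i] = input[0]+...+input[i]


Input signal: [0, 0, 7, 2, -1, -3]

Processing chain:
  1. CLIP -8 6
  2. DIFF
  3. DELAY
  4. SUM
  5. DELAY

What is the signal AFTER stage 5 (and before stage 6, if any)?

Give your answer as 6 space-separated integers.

Answer: 0 0 0 0 6 2

Derivation:
Input: [0, 0, 7, 2, -1, -3]
Stage 1 (CLIP -8 6): clip(0,-8,6)=0, clip(0,-8,6)=0, clip(7,-8,6)=6, clip(2,-8,6)=2, clip(-1,-8,6)=-1, clip(-3,-8,6)=-3 -> [0, 0, 6, 2, -1, -3]
Stage 2 (DIFF): s[0]=0, 0-0=0, 6-0=6, 2-6=-4, -1-2=-3, -3--1=-2 -> [0, 0, 6, -4, -3, -2]
Stage 3 (DELAY): [0, 0, 0, 6, -4, -3] = [0, 0, 0, 6, -4, -3] -> [0, 0, 0, 6, -4, -3]
Stage 4 (SUM): sum[0..0]=0, sum[0..1]=0, sum[0..2]=0, sum[0..3]=6, sum[0..4]=2, sum[0..5]=-1 -> [0, 0, 0, 6, 2, -1]
Stage 5 (DELAY): [0, 0, 0, 0, 6, 2] = [0, 0, 0, 0, 6, 2] -> [0, 0, 0, 0, 6, 2]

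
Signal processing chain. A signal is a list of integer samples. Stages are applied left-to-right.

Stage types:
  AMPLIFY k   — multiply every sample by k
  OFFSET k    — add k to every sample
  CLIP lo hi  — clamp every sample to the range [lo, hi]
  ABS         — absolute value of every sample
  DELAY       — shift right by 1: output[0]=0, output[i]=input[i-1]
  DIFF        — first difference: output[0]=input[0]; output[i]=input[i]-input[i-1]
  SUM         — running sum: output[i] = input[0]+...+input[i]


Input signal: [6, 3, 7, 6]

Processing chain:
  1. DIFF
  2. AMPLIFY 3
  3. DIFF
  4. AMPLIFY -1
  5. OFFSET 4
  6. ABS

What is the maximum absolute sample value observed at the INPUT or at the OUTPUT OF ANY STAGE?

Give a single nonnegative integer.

Input: [6, 3, 7, 6] (max |s|=7)
Stage 1 (DIFF): s[0]=6, 3-6=-3, 7-3=4, 6-7=-1 -> [6, -3, 4, -1] (max |s|=6)
Stage 2 (AMPLIFY 3): 6*3=18, -3*3=-9, 4*3=12, -1*3=-3 -> [18, -9, 12, -3] (max |s|=18)
Stage 3 (DIFF): s[0]=18, -9-18=-27, 12--9=21, -3-12=-15 -> [18, -27, 21, -15] (max |s|=27)
Stage 4 (AMPLIFY -1): 18*-1=-18, -27*-1=27, 21*-1=-21, -15*-1=15 -> [-18, 27, -21, 15] (max |s|=27)
Stage 5 (OFFSET 4): -18+4=-14, 27+4=31, -21+4=-17, 15+4=19 -> [-14, 31, -17, 19] (max |s|=31)
Stage 6 (ABS): |-14|=14, |31|=31, |-17|=17, |19|=19 -> [14, 31, 17, 19] (max |s|=31)
Overall max amplitude: 31

Answer: 31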